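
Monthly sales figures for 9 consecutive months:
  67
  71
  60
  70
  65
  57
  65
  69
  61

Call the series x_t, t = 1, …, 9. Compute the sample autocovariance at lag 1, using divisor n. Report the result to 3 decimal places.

Mean x̄ = (67 + 71 + 60 + 70 + 65 + 57 + 65 + 69 + 61)/9 = 65.0000
Σ_{t=1}^{8}(x_t−x̄)(x_{t+1}−x̄) = -59.0000
γ_1 = -59.0000 / 9 = -6.556

-6.556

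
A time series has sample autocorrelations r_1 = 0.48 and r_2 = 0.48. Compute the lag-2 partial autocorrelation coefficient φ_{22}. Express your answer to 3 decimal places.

φ_{22} = (r_2 − r_1²) / (1 − r_1²)
r_1² = (0.48)² = 0.2304
Numerator = 0.48 − 0.2304 = 0.2496; denominator = 1 − 0.2304 = 0.7696
φ_{22} = 0.2496 / 0.7696 = 0.324

0.324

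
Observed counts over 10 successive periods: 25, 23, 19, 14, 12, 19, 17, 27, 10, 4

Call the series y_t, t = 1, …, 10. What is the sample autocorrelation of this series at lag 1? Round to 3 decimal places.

Mean ȳ = (25 + 23 + 19 + 14 + 12 + 19 + 17 + 27 + 10 + 4)/10 = 17.0000
Numerator Σ_{t=1}^{9}(y_t−ȳ)(y_{t+1}−ȳ) = 80.0000
Denominator Σ(y_t−ȳ)² = 460.0000
r_1 = 80.0000 / 460.0000 = 0.174

0.174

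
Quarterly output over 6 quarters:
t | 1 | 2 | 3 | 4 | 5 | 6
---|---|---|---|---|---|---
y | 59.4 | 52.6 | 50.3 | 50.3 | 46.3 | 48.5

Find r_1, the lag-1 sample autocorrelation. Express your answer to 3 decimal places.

0.282

Mean ȳ = (59.4 + 52.6 + 50.3 + 50.3 + 46.3 + 48.5)/6 = 51.2333
Numerator Σ_{t=1}^{5}(y_t−ȳ)(y_{t+1}−ȳ) = 28.8456
Denominator Σ(y_t−ȳ)² = 102.1133
r_1 = 28.8456 / 102.1133 = 0.282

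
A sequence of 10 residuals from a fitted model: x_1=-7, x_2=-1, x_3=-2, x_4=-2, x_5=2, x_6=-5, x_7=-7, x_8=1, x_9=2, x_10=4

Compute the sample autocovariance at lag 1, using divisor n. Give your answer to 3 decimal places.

Mean x̄ = (-7 − 1 − 2 − 2 + 2 − 5 − 7 + 1 + 2 + 4)/10 = -1.5000
Σ_{t=1}^{9}(x_t−x̄)(x_{t+1}−x̄) = 16.7500
γ_1 = 16.7500 / 10 = 1.675

1.675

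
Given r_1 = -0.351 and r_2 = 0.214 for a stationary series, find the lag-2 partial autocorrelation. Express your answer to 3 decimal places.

φ_{22} = (r_2 − r_1²) / (1 − r_1²)
r_1² = (-0.351)² = 0.123201
Numerator = 0.214 − 0.1232 = 0.0908; denominator = 1 − 0.1232 = 0.8768
φ_{22} = 0.0908 / 0.8768 = 0.104

0.104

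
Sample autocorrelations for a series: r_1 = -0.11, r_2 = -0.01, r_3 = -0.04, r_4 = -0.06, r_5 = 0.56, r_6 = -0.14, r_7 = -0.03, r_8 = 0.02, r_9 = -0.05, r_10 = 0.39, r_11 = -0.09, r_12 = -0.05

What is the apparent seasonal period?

5

The largest autocorrelation is r_5 = 0.56, with a weaker echo at lag 10 (0.39); the remaining lags stay at or below 0.02.
The dominant spike at lag 5 indicates a seasonal period of 5.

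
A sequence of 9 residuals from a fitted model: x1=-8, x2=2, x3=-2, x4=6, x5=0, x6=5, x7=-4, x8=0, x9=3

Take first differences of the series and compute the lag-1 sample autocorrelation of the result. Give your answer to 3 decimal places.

First differences Δx: 10, -4, 8, -6, 5, -9, 4, 3
Mean of differences = 1.3750
Numerator Σ(Δx_t−Δx̄)(Δx_{t+1}−Δx̄) = -218.1406
Denominator Σ(Δx_t−Δx̄)² = 331.8750
r_1(Δx) = -218.1406 / 331.8750 = -0.657

-0.657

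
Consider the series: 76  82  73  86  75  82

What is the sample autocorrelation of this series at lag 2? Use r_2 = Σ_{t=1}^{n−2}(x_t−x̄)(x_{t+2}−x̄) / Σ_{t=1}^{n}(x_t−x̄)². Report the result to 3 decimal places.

0.656

Mean x̄ = (76 + 82 + 73 + 86 + 75 + 82)/6 = 79.0000
Deviations from mean: -3.0000, 3.0000, -6.0000, 7.0000, -4.0000, 3.0000
Σ(x_t−x̄)(x_{t+2}−x̄) = (18.0000) + (21.0000) + (24.0000) + (21.0000) = 84.0000
Denominator Σ(x_t−x̄)² = 128.0000
r_2 = 84.0000 / 128.0000 = 0.656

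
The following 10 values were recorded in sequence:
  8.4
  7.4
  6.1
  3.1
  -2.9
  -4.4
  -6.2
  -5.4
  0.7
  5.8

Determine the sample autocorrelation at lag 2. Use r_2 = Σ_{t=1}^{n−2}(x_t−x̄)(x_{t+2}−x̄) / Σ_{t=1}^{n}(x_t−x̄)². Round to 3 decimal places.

Mean x̄ = (8.4 + 7.4 + 6.1 + 3.1 − 2.9 − 4.4 − 6.2 − 5.4 + 0.7 + 5.8)/10 = 1.2600
Numerator Σ_{t=1}^{8}(x_t−x̄)(x_{t+2}−x̄) = 57.9768
Denominator Σ(x_t−x̄)² = 285.7640
r_2 = 57.9768 / 285.7640 = 0.203

0.203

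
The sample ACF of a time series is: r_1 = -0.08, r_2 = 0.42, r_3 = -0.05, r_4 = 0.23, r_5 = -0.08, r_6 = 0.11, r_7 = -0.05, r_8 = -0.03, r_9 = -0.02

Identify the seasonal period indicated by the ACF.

2

The largest autocorrelation is r_2 = 0.42, with a weaker echo at lag 4 (0.23); the remaining lags stay at or below 0.11.
The dominant spike at lag 2 indicates a seasonal period of 2.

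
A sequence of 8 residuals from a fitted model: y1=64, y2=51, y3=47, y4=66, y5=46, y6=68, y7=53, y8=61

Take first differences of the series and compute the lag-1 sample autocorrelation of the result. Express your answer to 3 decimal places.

-0.753

First differences Δy: -13, -4, 19, -20, 22, -15, 8
Mean of differences = -0.4286
Numerator Σ(Δy_t−Δȳ)(Δy_{t+1}−Δȳ) = -1293.3265
Denominator Σ(Δy_t−Δȳ)² = 1717.7143
r_1(Δy) = -1293.3265 / 1717.7143 = -0.753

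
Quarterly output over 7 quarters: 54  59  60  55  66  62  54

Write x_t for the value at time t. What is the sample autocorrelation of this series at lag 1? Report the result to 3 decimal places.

-0.187

Mean x̄ = (54 + 59 + 60 + 55 + 66 + 62 + 54)/7 = 58.5714
Numerator Σ_{t=1}^{6}(x_t−x̄)(x_{t+1}−x̄) = -23.1837
Denominator Σ(x_t−x̄)² = 123.7143
r_1 = -23.1837 / 123.7143 = -0.187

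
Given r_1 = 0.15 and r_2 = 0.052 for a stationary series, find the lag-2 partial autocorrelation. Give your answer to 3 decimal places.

0.030

φ_{22} = (r_2 − r_1²) / (1 − r_1²)
r_1² = (0.15)² = 0.0225
Numerator = 0.052 − 0.0225 = 0.0295; denominator = 1 − 0.0225 = 0.9775
φ_{22} = 0.0295 / 0.9775 = 0.030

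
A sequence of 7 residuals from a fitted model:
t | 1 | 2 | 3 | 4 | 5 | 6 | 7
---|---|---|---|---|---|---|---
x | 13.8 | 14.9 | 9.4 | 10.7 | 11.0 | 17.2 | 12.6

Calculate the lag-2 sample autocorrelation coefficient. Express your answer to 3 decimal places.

-0.240

Mean x̄ = (13.8 + 14.9 + 9.4 + 10.7 + 11.0 + 17.2 + 12.6)/7 = 12.8000
Numerator Σ_{t=1}^{5}(x_t−x̄)(x_{t+2}−x̄) = -10.5700
Denominator Σ(x_t−x̄)² = 44.0200
r_2 = -10.5700 / 44.0200 = -0.240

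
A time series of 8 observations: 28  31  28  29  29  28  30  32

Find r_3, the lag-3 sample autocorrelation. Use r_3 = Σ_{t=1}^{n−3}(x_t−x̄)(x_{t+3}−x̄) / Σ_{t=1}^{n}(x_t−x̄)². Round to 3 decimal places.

Mean x̄ = (28 + 31 + 28 + 29 + 29 + 28 + 30 + 32)/8 = 29.3750
Deviations from mean: -1.3750, 1.6250, -1.3750, -0.3750, -0.3750, -1.3750, 0.6250, 2.6250
Σ(x_t−x̄)(x_{t+3}−x̄) = (0.5156) + (-0.6094) + (1.8906) + (-0.2344) + (-0.9844) = 0.5781
Denominator Σ(x_t−x̄)² = 15.8750
r_3 = 0.5781 / 15.8750 = 0.036

0.036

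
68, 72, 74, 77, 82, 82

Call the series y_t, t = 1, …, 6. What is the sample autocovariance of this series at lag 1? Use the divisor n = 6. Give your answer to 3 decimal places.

Mean ȳ = (68 + 72 + 74 + 77 + 82 + 82)/6 = 75.8333
Σ_{t=1}^{5}(y_t−ȳ)(y_{t+1}−ȳ) = 80.1389
γ_1 = 80.1389 / 6 = 13.356

13.356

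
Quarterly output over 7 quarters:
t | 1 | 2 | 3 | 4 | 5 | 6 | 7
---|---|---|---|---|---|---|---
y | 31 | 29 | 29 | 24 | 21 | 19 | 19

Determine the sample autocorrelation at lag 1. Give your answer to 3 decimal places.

0.633

Mean ȳ = (31 + 29 + 29 + 24 + 21 + 19 + 19)/7 = 24.5714
Σ(y_t−ȳ)(y_{t+1}−ȳ) = (28.4694) + (19.6122) + (-2.5306) + (2.0408) + (19.8980) + (31.0408) = 98.5306
Denominator Σ(y_t−ȳ)² = 155.7143
r_1 = 98.5306 / 155.7143 = 0.633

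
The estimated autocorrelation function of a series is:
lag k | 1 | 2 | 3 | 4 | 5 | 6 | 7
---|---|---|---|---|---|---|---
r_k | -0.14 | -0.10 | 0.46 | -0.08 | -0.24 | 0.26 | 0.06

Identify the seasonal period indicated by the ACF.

The largest autocorrelation is r_3 = 0.46, with a weaker echo at lag 6 (0.26); the remaining lags stay at or below 0.06.
The dominant spike at lag 3 indicates a seasonal period of 3.

3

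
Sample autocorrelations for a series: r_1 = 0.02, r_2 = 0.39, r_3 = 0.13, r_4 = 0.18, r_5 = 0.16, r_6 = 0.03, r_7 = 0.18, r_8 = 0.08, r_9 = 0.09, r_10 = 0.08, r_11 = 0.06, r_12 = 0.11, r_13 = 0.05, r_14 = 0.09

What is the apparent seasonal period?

The largest autocorrelation is r_2 = 0.39; the remaining lags stay at or below 0.18.
The dominant spike at lag 2 indicates a seasonal period of 2.

2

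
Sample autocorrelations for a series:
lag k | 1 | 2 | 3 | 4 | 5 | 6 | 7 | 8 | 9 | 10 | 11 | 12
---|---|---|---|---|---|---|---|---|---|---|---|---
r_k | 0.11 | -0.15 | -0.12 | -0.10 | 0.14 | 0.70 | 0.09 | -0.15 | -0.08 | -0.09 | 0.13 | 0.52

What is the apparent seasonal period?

6

The largest autocorrelation is r_6 = 0.70, with a weaker echo at lag 12 (0.52); the remaining lags stay at or below 0.14.
The dominant spike at lag 6 indicates a seasonal period of 6.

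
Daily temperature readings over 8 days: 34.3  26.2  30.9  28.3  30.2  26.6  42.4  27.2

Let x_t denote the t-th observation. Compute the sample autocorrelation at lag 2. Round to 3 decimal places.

Mean x̄ = (34.3 + 26.2 + 30.9 + 28.3 + 30.2 + 26.6 + 42.4 + 27.2)/8 = 30.7625
Σ(x_t−x̄)(x_{t+2}−x̄) = (0.4864) + (11.2352) + (-0.0773) + (10.2502) + (-6.5461) + (14.8289) = 30.1772
Denominator Σ(x_t−x̄)² = 205.1788
r_2 = 30.1772 / 205.1788 = 0.147

0.147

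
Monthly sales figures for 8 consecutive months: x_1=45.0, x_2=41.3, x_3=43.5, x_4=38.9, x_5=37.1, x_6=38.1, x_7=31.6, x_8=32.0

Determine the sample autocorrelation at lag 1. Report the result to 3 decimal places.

Mean x̄ = (45.0 + 41.3 + 43.5 + 38.9 + 37.1 + 38.1 + 31.6 + 32.0)/8 = 38.4375
Deviations from mean: 6.5625, 2.8625, 5.0625, 0.4625, -1.3375, -0.3375, -6.8375, -6.4375
Numerator Σ_{t=1}^{7}(x_t−x̄)(x_{t+1}−x̄) = 81.7748
Denominator Σ(x_t−x̄)² = 167.1988
r_1 = 81.7748 / 167.1988 = 0.489

0.489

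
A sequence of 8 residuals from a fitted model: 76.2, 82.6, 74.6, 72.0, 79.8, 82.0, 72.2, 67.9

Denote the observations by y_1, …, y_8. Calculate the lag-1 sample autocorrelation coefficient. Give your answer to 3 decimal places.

Mean ȳ = (76.2 + 82.6 + 74.6 + 72.0 + 79.8 + 82.0 + 72.2 + 67.9)/8 = 75.9125
Σ(y_t−ȳ)(y_{t+1}−ȳ) = (1.9227) + (-8.7773) + (5.1352) + (-15.2098) + (23.6652) + (-22.5998) + (29.7464) = 13.8823
Denominator Σ(y_t−ȳ)² = 191.9888
r_1 = 13.8823 / 191.9888 = 0.072

0.072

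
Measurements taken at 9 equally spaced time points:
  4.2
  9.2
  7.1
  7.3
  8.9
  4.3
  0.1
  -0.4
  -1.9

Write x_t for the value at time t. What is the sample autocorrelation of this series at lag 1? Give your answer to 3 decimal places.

0.601

Mean x̄ = (4.2 + 9.2 + 7.1 + 7.3 + 8.9 + 4.3 + 0.1 − 0.4 − 1.9)/9 = 4.3111
Numerator Σ_{t=1}^{8}(x_t−x̄)(x_{t+1}−x̄) = 84.2388
Denominator Σ(x_t−x̄)² = 140.1889
r_1 = 84.2388 / 140.1889 = 0.601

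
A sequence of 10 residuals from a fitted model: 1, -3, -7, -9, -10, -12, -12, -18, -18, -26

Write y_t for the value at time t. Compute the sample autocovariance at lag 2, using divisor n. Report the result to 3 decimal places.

Mean ȳ = (1 − 3 − 7 − 9 − 10 − 12 − 12 − 18 − 18 − 26)/10 = -11.4000
Σ_{t=1}^{8}(y_t−ȳ)(y_{t+2}−ȳ) = 182.8800
γ_2 = 182.8800 / 10 = 18.288

18.288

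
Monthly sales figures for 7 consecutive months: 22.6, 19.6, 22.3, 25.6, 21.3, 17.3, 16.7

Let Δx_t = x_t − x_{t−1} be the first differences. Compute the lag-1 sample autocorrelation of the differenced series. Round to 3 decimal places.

0.053

First differences Δx: -3.0, 2.7, 3.3, -4.3, -4.0, -0.6
Mean of differences = -0.9833
Numerator Σ(Δx_t−Δx̄)(Δx_{t+1}−Δx̄) = 2.9914
Denominator Σ(Δx_t−Δx̄)² = 56.2283
r_1(Δx) = 2.9914 / 56.2283 = 0.053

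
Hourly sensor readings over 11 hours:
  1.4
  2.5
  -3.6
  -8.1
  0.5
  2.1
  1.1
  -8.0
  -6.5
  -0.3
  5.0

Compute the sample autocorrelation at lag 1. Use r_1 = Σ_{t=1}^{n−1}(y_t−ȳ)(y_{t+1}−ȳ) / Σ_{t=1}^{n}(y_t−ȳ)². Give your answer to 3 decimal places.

Mean ȳ = (1.4 + 2.5 − 3.6 − 8.1 + 0.5 + 2.1 + 1.1 − 8.0 − 6.5 − 0.3 + 5.0)/11 = -1.2636
Numerator Σ_{t=1}^{10}(y_t−ȳ)(y_{t+1}−ȳ) = 39.3714
Denominator Σ(y_t−ȳ)² = 206.4255
r_1 = 39.3714 / 206.4255 = 0.191

0.191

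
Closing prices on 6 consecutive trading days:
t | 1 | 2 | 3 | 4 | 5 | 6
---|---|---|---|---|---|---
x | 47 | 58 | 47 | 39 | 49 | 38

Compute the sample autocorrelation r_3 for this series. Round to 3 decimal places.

0.077

Mean x̄ = (47 + 58 + 47 + 39 + 49 + 38)/6 = 46.3333
Deviations from mean: 0.6667, 11.6667, 0.6667, -7.3333, 2.6667, -8.3333
Σ(x_t−x̄)(x_{t+3}−x̄) = (-4.8889) + (31.1111) + (-5.5556) = 20.6667
Denominator Σ(x_t−x̄)² = 267.3333
r_3 = 20.6667 / 267.3333 = 0.077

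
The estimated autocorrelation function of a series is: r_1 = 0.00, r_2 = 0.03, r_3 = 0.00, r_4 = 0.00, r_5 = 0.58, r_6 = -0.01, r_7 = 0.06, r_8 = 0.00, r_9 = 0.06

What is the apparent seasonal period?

5

The largest autocorrelation is r_5 = 0.58; the remaining lags stay at or below 0.06.
The dominant spike at lag 5 indicates a seasonal period of 5.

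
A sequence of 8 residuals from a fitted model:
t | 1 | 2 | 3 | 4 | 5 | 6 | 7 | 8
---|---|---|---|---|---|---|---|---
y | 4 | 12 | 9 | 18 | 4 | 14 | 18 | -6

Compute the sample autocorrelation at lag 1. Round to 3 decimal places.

Mean ȳ = (4 + 12 + 9 + 18 + 4 + 14 + 18 − 6)/8 = 9.1250
Deviations from mean: -5.1250, 2.8750, -0.1250, 8.8750, -5.1250, 4.8750, 8.8750, -15.1250
Σ(y_t−ȳ)(y_{t+1}−ȳ) = (-14.7344) + (-0.3594) + (-1.1094) + (-45.4844) + (-24.9844) + (43.2656) + (-134.2344) = -177.6406
Denominator Σ(y_t−ȳ)² = 470.8750
r_1 = -177.6406 / 470.8750 = -0.377

-0.377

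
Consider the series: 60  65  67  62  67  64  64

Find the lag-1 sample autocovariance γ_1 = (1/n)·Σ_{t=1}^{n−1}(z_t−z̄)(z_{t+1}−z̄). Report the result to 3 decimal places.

-1.962

Mean z̄ = (60 + 65 + 67 + 62 + 67 + 64 + 64)/7 = 64.1429
Σ_{t=1}^{6}(z_t−z̄)(z_{t+1}−z̄) = -13.7347
γ_1 = -13.7347 / 7 = -1.962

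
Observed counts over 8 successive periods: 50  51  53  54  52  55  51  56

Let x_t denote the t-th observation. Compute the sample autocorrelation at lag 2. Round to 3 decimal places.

Mean x̄ = (50 + 51 + 53 + 54 + 52 + 55 + 51 + 56)/8 = 52.7500
Deviations from mean: -2.7500, -1.7500, 0.2500, 1.2500, -0.7500, 2.2500, -1.7500, 3.2500
Σ(x_t−x̄)(x_{t+2}−x̄) = (-0.6875) + (-2.1875) + (-0.1875) + (2.8125) + (1.3125) + (7.3125) = 8.3750
Denominator Σ(x_t−x̄)² = 31.5000
r_2 = 8.3750 / 31.5000 = 0.266

0.266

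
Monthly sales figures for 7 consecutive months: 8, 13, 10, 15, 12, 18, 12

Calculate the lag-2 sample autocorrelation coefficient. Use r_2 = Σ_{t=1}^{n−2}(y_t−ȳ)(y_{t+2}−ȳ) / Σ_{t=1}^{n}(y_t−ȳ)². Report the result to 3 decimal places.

Mean ȳ = (8 + 13 + 10 + 15 + 12 + 18 + 12)/7 = 12.5714
Deviations from mean: -4.5714, 0.4286, -2.5714, 2.4286, -0.5714, 5.4286, -0.5714
Numerator Σ_{t=1}^{5}(y_t−ȳ)(y_{t+2}−ȳ) = 27.7755
Denominator Σ(y_t−ȳ)² = 63.7143
r_2 = 27.7755 / 63.7143 = 0.436

0.436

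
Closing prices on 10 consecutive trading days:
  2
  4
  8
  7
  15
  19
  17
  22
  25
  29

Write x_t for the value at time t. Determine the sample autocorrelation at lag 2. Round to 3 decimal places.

Mean x̄ = (2 + 4 + 8 + 7 + 15 + 19 + 17 + 22 + 25 + 29)/10 = 14.8000
Numerator Σ_{t=1}^{8}(x_t−x̄)(x_{t+2}−x̄) = 292.5200
Denominator Σ(x_t−x̄)² = 767.6000
r_2 = 292.5200 / 767.6000 = 0.381

0.381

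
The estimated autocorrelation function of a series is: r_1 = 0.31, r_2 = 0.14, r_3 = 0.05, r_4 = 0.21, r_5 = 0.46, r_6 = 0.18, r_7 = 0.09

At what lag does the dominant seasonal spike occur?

The largest autocorrelation is r_5 = 0.46; the remaining lags stay at or below 0.31. The elevated value at lag 1 (0.31), dropping to 0.14 at lag 2, reflects decaying short-term dependence rather than seasonality.
The dominant spike at lag 5 indicates a seasonal period of 5.

5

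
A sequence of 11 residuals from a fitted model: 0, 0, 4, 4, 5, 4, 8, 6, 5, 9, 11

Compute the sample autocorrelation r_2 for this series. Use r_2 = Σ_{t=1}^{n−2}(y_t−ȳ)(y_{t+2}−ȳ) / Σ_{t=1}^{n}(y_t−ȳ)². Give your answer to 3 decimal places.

Mean ȳ = (0 + 0 + 4 + 4 + 5 + 4 + 8 + 6 + 5 + 9 + 11)/11 = 5.0909
Numerator Σ_{t=1}^{9}(y_t−ȳ)(y_{t+2}−ȳ) = 13.8926
Denominator Σ(y_t−ȳ)² = 114.9091
r_2 = 13.8926 / 114.9091 = 0.121

0.121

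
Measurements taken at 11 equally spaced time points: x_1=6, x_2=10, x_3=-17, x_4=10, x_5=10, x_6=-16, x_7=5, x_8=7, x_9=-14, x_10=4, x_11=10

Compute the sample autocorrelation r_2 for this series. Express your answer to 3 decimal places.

-0.449

Mean x̄ = (6 + 10 − 17 + 10 + 10 − 16 + 5 + 7 − 14 + 4 + 10)/11 = 1.3636
Numerator Σ_{t=1}^{9}(x_t−x̄)(x_{t+2}−x̄) = -559.2645
Denominator Σ(x_t−x̄)² = 1246.5455
r_2 = -559.2645 / 1246.5455 = -0.449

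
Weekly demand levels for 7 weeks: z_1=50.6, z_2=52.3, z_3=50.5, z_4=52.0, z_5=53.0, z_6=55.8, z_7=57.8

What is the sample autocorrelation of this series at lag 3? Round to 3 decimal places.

-0.211

Mean z̄ = (50.6 + 52.3 + 50.5 + 52.0 + 53.0 + 55.8 + 57.8)/7 = 53.1429
Deviations from mean: -2.5429, -0.8429, -2.6429, -1.1429, -0.1429, 2.6571, 4.6571
Numerator Σ_{t=1}^{4}(z_t−z̄)(z_{t+3}−z̄) = -9.3184
Denominator Σ(z_t−z̄)² = 44.2371
r_3 = -9.3184 / 44.2371 = -0.211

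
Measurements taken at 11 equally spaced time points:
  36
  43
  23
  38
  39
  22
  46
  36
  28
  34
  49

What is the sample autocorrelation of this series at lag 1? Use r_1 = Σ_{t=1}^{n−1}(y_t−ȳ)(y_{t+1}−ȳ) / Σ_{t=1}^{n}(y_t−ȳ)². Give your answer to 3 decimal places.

Mean ȳ = (36 + 43 + 23 + 38 + 39 + 22 + 46 + 36 + 28 + 34 + 49)/11 = 35.8182
Numerator Σ_{t=1}^{10}(y_t−ȳ)(y_{t+1}−ȳ) = -305.7603
Denominator Σ(y_t−ȳ)² = 763.6364
r_1 = -305.7603 / 763.6364 = -0.400

-0.400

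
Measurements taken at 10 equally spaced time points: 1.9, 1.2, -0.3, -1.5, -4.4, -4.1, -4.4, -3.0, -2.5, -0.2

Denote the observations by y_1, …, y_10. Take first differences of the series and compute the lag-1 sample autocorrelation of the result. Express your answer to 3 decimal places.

First differences Δy: -0.7, -1.5, -1.2, -2.9, 0.3, -0.3, 1.4, 0.5, 2.3
Mean of differences = -0.2333
Numerator Σ(Δy_t−Δȳ)(Δy_{t+1}−Δȳ) = 5.8822
Denominator Σ(Δy_t−Δȳ)² = 19.7800
r_1(Δy) = 5.8822 / 19.7800 = 0.297

0.297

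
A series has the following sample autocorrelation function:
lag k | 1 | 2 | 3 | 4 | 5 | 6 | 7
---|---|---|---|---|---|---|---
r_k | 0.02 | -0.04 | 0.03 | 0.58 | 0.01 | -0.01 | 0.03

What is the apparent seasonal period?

4

The largest autocorrelation is r_4 = 0.58; the remaining lags stay at or below 0.03.
The dominant spike at lag 4 indicates a seasonal period of 4.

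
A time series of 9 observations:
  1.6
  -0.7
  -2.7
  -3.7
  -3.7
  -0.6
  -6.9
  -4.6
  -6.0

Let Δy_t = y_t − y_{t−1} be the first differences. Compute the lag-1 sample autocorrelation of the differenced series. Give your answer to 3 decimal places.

-0.591

First differences Δy: -2.3, -2.0, -1.0, 0.0, 3.1, -6.3, 2.3, -1.4
Mean of differences = -0.9500
Numerator Σ(Δy_t−Δȳ)(Δy_{t+1}−Δȳ) = -35.2475
Denominator Σ(Δy_t−Δȳ)² = 59.6200
r_1(Δy) = -35.2475 / 59.6200 = -0.591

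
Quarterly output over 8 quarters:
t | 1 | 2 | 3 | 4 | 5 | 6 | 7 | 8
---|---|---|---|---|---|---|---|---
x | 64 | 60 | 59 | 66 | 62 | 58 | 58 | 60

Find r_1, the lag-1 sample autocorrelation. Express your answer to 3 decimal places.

Mean x̄ = (64 + 60 + 59 + 66 + 62 + 58 + 58 + 60)/8 = 60.8750
Deviations from mean: 3.1250, -0.8750, -1.8750, 5.1250, 1.1250, -2.8750, -2.8750, -0.8750
Numerator Σ_{t=1}^{7}(x_t−x̄)(x_{t+1}−x̄) = 2.6094
Denominator Σ(x_t−x̄)² = 58.8750
r_1 = 2.6094 / 58.8750 = 0.044

0.044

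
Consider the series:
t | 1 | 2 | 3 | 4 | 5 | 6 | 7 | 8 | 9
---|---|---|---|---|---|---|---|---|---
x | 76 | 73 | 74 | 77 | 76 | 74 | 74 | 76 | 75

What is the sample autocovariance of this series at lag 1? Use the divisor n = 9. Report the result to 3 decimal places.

-0.111

Mean x̄ = (76 + 73 + 74 + 77 + 76 + 74 + 74 + 76 + 75)/9 = 75.0000
Σ_{t=1}^{8}(x_t−x̄)(x_{t+1}−x̄) = -1.0000
γ_1 = -1.0000 / 9 = -0.111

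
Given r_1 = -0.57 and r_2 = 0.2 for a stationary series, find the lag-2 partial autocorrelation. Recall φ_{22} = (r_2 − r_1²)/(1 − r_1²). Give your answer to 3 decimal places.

φ_{22} = (r_2 − r_1²) / (1 − r_1²)
r_1² = (-0.57)² = 0.3249
Numerator = 0.2 − 0.3249 = -0.1249; denominator = 1 − 0.3249 = 0.6751
φ_{22} = -0.1249 / 0.6751 = -0.185

-0.185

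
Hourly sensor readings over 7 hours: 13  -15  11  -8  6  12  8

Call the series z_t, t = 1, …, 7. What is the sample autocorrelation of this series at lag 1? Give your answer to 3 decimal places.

Mean z̄ = (13 − 15 + 11 − 8 + 6 + 12 + 8)/7 = 3.8571
Σ(z_t−z̄)(z_{t+1}−z̄) = (-172.4082) + (-134.6939) + (-84.6939) + (-25.4082) + (17.4490) + (33.7347) = -366.0204
Denominator Σ(z_t−z̄)² = 718.8571
r_1 = -366.0204 / 718.8571 = -0.509

-0.509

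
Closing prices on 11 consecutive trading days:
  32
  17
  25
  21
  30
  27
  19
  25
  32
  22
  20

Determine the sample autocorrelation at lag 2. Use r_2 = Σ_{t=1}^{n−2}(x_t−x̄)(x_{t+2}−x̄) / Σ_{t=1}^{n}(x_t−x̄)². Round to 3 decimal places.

-0.297

Mean x̄ = (32 + 17 + 25 + 21 + 30 + 27 + 19 + 25 + 32 + 22 + 20)/11 = 24.5455
Numerator Σ_{t=1}^{9}(x_t−x̄)(x_{t+2}−x̄) = -81.5950
Denominator Σ(x_t−x̄)² = 274.7273
r_2 = -81.5950 / 274.7273 = -0.297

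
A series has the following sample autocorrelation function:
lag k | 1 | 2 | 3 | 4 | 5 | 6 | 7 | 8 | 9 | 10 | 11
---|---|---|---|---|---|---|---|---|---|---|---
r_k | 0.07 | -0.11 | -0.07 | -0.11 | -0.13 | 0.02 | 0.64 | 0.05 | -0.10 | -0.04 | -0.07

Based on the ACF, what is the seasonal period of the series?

7

The largest autocorrelation is r_7 = 0.64; the remaining lags stay at or below 0.07.
The dominant spike at lag 7 indicates a seasonal period of 7.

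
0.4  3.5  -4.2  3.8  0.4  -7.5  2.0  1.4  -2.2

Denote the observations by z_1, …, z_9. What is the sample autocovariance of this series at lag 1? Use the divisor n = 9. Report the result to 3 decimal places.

Mean z̄ = (0.4 + 3.5 − 4.2 + 3.8 + 0.4 − 7.5 + 2.0 + 1.4 − 2.2)/9 = -0.2667
Σ_{t=1}^{8}(z_t−z̄)(z_{t+1}−z̄) = -46.2511
γ_1 = -46.2511 / 9 = -5.139

-5.139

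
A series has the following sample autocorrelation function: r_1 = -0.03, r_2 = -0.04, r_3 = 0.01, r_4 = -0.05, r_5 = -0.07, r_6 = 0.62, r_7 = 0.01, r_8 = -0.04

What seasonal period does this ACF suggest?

6

The largest autocorrelation is r_6 = 0.62; the remaining lags stay at or below 0.01.
The dominant spike at lag 6 indicates a seasonal period of 6.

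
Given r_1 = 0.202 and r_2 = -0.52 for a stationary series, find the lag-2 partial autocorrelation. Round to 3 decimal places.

-0.585

φ_{22} = (r_2 − r_1²) / (1 − r_1²)
r_1² = (0.202)² = 0.040804
Numerator = -0.52 − 0.0408 = -0.5608; denominator = 1 − 0.0408 = 0.9592
φ_{22} = -0.5608 / 0.9592 = -0.585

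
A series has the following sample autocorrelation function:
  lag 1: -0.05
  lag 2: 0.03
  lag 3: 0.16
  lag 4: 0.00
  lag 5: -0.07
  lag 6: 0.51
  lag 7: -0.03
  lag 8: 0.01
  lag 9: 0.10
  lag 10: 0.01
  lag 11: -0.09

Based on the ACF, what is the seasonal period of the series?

6

The largest autocorrelation is r_6 = 0.51; the remaining lags stay at or below 0.16.
The dominant spike at lag 6 indicates a seasonal period of 6.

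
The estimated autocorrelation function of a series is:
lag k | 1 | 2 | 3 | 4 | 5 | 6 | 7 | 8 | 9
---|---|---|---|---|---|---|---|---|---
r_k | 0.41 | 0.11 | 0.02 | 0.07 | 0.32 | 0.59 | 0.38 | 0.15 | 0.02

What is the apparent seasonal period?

6

The largest autocorrelation is r_6 = 0.59; the remaining lags stay at or below 0.41. The elevated value at lag 1 (0.41), dropping to 0.11 at lag 2, reflects decaying short-term dependence rather than seasonality.
The dominant spike at lag 6 indicates a seasonal period of 6.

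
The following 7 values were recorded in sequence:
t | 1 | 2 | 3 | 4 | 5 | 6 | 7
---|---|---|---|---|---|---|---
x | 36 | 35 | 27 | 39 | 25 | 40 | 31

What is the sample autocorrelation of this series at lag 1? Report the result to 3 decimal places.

Mean x̄ = (36 + 35 + 27 + 39 + 25 + 40 + 31)/7 = 33.2857
Σ(x_t−x̄)(x_{t+1}−x̄) = (4.6531) + (-10.7755) + (-35.9184) + (-47.3469) + (-55.6327) + (-15.3469) = -160.3673
Denominator Σ(x_t−x̄)² = 201.4286
r_1 = -160.3673 / 201.4286 = -0.796

-0.796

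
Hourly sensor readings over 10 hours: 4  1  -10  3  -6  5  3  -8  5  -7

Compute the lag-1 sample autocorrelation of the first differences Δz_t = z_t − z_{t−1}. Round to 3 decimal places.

First differences Δz: -3, -11, 13, -9, 11, -2, -11, 13, -12
Mean of differences = -1.2222
Numerator Σ(Δz_t−Δz̄)(Δz_{t+1}−Δz̄) = -621.6049
Denominator Σ(Δz_t−Δz̄)² = 925.5556
r_1(Δz) = -621.6049 / 925.5556 = -0.672

-0.672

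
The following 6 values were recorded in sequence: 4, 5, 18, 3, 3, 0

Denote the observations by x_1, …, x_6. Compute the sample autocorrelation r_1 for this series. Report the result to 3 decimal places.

-0.083

Mean x̄ = (4 + 5 + 18 + 3 + 3 + 0)/6 = 5.5000
Deviations from mean: -1.5000, -0.5000, 12.5000, -2.5000, -2.5000, -5.5000
Σ(x_t−x̄)(x_{t+1}−x̄) = (0.7500) + (-6.2500) + (-31.2500) + (6.2500) + (13.7500) = -16.7500
Denominator Σ(x_t−x̄)² = 201.5000
r_1 = -16.7500 / 201.5000 = -0.083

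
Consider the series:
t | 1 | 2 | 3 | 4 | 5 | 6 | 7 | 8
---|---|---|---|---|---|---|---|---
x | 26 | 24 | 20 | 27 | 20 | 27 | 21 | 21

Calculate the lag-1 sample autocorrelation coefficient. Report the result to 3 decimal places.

Mean x̄ = (26 + 24 + 20 + 27 + 20 + 27 + 21 + 21)/8 = 23.2500
Numerator Σ_{t=1}^{7}(x_t−x̄)(x_{t+1}−x̄) = -40.3125
Denominator Σ(x_t−x̄)² = 67.5000
r_1 = -40.3125 / 67.5000 = -0.597

-0.597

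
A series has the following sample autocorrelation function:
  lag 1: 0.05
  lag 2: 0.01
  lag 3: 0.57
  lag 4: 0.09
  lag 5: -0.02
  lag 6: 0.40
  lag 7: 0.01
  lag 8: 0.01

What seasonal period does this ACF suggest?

3

The largest autocorrelation is r_3 = 0.57, with a weaker echo at lag 6 (0.40); the remaining lags stay at or below 0.09.
The dominant spike at lag 3 indicates a seasonal period of 3.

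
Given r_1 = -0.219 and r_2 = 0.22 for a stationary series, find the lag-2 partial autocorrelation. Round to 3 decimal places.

φ_{22} = (r_2 − r_1²) / (1 − r_1²)
r_1² = (-0.219)² = 0.047961
Numerator = 0.22 − 0.0480 = 0.1720; denominator = 1 − 0.0480 = 0.9520
φ_{22} = 0.1720 / 0.9520 = 0.181

0.181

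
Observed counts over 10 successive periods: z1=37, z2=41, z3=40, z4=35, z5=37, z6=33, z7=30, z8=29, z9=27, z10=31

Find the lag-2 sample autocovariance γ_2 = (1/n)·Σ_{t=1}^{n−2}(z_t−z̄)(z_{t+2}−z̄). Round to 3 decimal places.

7.800

Mean z̄ = (37 + 41 + 40 + 35 + 37 + 33 + 30 + 29 + 27 + 31)/10 = 34.0000
Σ_{t=1}^{8}(z_t−z̄)(z_{t+2}−z̄) = 78.0000
γ_2 = 78.0000 / 10 = 7.800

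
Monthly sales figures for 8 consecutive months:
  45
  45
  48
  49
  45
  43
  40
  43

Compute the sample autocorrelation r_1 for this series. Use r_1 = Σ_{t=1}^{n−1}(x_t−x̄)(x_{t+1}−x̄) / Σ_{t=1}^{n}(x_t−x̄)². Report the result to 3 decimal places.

0.555

Mean x̄ = (45 + 45 + 48 + 49 + 45 + 43 + 40 + 43)/8 = 44.7500
Deviations from mean: 0.2500, 0.2500, 3.2500, 4.2500, 0.2500, -1.7500, -4.7500, -1.7500
Numerator Σ_{t=1}^{7}(x_t−x̄)(x_{t+1}−x̄) = 31.9375
Denominator Σ(x_t−x̄)² = 57.5000
r_1 = 31.9375 / 57.5000 = 0.555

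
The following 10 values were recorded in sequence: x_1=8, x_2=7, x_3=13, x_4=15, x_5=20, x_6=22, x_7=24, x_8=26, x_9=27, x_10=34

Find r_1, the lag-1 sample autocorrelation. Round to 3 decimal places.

0.658

Mean x̄ = (8 + 7 + 13 + 15 + 20 + 22 + 24 + 26 + 27 + 34)/10 = 19.6000
Numerator Σ_{t=1}^{9}(x_t−x̄)(x_{t+1}−x̄) = 451.4400
Denominator Σ(x_t−x̄)² = 686.4000
r_1 = 451.4400 / 686.4000 = 0.658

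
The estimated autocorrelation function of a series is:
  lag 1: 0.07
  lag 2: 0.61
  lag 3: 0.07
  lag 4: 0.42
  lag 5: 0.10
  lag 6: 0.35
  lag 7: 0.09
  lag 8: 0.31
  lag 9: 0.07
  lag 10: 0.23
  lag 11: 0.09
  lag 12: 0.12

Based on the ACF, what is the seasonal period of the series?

The largest autocorrelation is r_2 = 0.61, with weaker echoes at lags 4 (0.42), 6 (0.35), 8 (0.31) and 10 (0.23); the remaining lags stay at or below 0.12.
The dominant spike at lag 2 indicates a seasonal period of 2.

2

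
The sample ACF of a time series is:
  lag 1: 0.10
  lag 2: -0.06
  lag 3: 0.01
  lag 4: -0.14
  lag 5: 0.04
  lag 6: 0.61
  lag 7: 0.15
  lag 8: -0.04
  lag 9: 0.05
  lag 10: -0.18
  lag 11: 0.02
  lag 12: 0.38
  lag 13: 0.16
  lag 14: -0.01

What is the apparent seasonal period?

6

The largest autocorrelation is r_6 = 0.61, with a weaker echo at lag 12 (0.38); the remaining lags stay at or below 0.16.
The dominant spike at lag 6 indicates a seasonal period of 6.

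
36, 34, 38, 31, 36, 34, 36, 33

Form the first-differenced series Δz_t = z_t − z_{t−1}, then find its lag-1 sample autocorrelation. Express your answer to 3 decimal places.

First differences Δz: -2, 4, -7, 5, -2, 2, -3
Mean of differences = -0.4286
Numerator Σ(Δz_t−Δz̄)(Δz_{t+1}−Δz̄) = -90.3265
Denominator Σ(Δz_t−Δz̄)² = 109.7143
r_1(Δz) = -90.3265 / 109.7143 = -0.823

-0.823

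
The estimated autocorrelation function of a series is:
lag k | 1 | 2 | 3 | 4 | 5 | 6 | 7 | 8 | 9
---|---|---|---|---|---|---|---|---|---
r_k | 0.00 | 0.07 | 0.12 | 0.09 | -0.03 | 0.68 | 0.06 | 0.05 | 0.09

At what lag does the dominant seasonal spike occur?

6

The largest autocorrelation is r_6 = 0.68; the remaining lags stay at or below 0.12.
The dominant spike at lag 6 indicates a seasonal period of 6.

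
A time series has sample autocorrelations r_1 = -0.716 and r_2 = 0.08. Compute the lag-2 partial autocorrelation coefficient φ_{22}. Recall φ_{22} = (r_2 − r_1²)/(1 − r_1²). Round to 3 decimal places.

-0.888

φ_{22} = (r_2 − r_1²) / (1 − r_1²)
r_1² = (-0.716)² = 0.512656
Numerator = 0.08 − 0.5127 = -0.4327; denominator = 1 − 0.5127 = 0.4873
φ_{22} = -0.4327 / 0.4873 = -0.888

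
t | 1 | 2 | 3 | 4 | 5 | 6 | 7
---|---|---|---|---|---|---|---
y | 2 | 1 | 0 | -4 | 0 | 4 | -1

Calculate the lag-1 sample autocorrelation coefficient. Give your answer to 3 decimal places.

-0.063

Mean ȳ = (2 + 1 + 0 − 4 + 0 + 4 − 1)/7 = 0.2857
Numerator Σ_{t=1}^{6}(y_t−ȳ)(y_{t+1}−ȳ) = -2.3673
Denominator Σ(y_t−ȳ)² = 37.4286
r_1 = -2.3673 / 37.4286 = -0.063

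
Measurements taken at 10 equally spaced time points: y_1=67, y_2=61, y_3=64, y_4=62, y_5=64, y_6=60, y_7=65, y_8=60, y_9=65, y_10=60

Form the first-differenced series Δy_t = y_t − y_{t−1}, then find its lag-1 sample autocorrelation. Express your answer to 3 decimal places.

First differences Δy: -6, 3, -2, 2, -4, 5, -5, 5, -5
Mean of differences = -0.7778
Numerator Σ(Δy_t−Δȳ)(Δy_{t+1}−Δȳ) = -128.4938
Denominator Σ(Δy_t−Δȳ)² = 163.5556
r_1(Δy) = -128.4938 / 163.5556 = -0.786

-0.786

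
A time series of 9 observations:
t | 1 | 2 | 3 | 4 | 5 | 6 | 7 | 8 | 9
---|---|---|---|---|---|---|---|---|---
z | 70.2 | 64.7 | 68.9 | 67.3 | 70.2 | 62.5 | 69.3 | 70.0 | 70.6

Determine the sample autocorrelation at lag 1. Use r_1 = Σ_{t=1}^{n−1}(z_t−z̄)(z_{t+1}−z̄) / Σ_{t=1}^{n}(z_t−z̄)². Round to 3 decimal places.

Mean z̄ = (70.2 + 64.7 + 68.9 + 67.3 + 70.2 + 62.5 + 69.3 + 70.0 + 70.6)/9 = 68.1889
Numerator Σ_{t=1}^{8}(z_t−z̄)(z_{t+1}−z̄) = -23.3001
Denominator Σ(z_t−z̄)² = 64.2489
r_1 = -23.3001 / 64.2489 = -0.363

-0.363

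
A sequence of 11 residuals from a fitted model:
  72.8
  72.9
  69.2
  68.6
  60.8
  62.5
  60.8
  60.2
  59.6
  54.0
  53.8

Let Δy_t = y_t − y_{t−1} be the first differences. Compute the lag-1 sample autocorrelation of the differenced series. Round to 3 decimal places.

First differences Δy: 0.1, -3.7, -0.6, -7.8, 1.7, -1.7, -0.6, -0.6, -5.6, -0.2
Mean of differences = -1.9000
Numerator Σ(Δy_t−Δȳ)(Δy_{t+1}−Δȳ) = -43.2800
Denominator Σ(Δy_t−Δȳ)² = 76.7000
r_1(Δy) = -43.2800 / 76.7000 = -0.564

-0.564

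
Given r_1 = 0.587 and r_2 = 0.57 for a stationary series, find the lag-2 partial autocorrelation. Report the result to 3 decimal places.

φ_{22} = (r_2 − r_1²) / (1 − r_1²)
r_1² = (0.587)² = 0.344569
Numerator = 0.57 − 0.3446 = 0.2254; denominator = 1 − 0.3446 = 0.6554
φ_{22} = 0.2254 / 0.6554 = 0.344

0.344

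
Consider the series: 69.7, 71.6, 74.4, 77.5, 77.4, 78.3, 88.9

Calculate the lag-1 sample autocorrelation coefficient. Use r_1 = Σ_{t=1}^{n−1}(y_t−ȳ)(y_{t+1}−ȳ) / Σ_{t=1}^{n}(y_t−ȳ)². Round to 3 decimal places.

Mean ȳ = (69.7 + 71.6 + 74.4 + 77.5 + 77.4 + 78.3 + 88.9)/7 = 76.8286
Deviations from mean: -7.1286, -5.2286, -2.4286, 0.6714, 0.5714, 1.4714, 12.0714
Σ(y_t−ȳ)(y_{t+1}−ȳ) = (37.2722) + (12.6980) + (-1.6306) + (0.3837) + (0.8408) + (17.7622) = 67.3263
Denominator Σ(y_t−ȳ)² = 232.7143
r_1 = 67.3263 / 232.7143 = 0.289

0.289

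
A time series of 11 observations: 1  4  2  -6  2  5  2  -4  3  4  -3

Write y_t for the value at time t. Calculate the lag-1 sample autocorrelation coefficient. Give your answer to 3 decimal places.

Mean ȳ = (1 + 4 + 2 − 6 + 2 + 5 + 2 − 4 + 3 + 4 − 3)/11 = 0.9091
Numerator Σ_{t=1}^{10}(y_t−ȳ)(y_{t+1}−ȳ) = -23.7355
Denominator Σ(y_t−ȳ)² = 130.9091
r_1 = -23.7355 / 130.9091 = -0.181

-0.181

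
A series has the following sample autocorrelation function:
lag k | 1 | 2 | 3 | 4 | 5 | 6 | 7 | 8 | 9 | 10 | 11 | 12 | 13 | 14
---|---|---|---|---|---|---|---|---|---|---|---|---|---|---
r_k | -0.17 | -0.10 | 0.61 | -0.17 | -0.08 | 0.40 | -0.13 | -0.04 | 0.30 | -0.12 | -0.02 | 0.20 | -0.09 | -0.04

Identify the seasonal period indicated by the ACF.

The largest autocorrelation is r_3 = 0.61, with weaker echoes at lags 6 (0.40), 9 (0.30) and 12 (0.20); the remaining lags stay at or below -0.02.
The dominant spike at lag 3 indicates a seasonal period of 3.

3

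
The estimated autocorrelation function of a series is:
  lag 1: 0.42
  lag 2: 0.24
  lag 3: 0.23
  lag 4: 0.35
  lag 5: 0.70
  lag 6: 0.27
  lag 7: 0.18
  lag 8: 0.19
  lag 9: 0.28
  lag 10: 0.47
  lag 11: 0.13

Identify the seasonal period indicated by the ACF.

The largest autocorrelation is r_5 = 0.70, with a weaker echo at lag 10 (0.47); the remaining lags stay at or below 0.42. The elevated value at lag 1 (0.42), dropping to 0.24 at lag 2, reflects decaying short-term dependence rather than seasonality.
The dominant spike at lag 5 indicates a seasonal period of 5.

5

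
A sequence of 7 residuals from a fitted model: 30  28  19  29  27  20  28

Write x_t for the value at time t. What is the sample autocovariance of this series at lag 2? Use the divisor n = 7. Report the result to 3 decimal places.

Mean x̄ = (30 + 28 + 19 + 29 + 27 + 20 + 28)/7 = 25.8571
Σ_{t=1}^{5}(x_t−x̄)(x_{t+2}−x̄) = -45.4694
γ_2 = -45.4694 / 7 = -6.496

-6.496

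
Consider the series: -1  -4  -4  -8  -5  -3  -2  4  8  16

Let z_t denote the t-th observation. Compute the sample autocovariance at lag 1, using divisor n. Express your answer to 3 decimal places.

26.639

Mean z̄ = (-1 − 4 − 4 − 8 − 5 − 3 − 2 + 4 + 8 + 16)/10 = 0.1000
Σ_{t=1}^{9}(z_t−z̄)(z_{t+1}−z̄) = 266.3900
γ_1 = 266.3900 / 10 = 26.639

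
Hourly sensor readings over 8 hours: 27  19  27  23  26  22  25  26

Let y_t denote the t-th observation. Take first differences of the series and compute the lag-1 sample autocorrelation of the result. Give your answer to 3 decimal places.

First differences Δy: -8, 8, -4, 3, -4, 3, 1
Mean of differences = -0.1429
Numerator Σ(Δy_t−Δȳ)(Δy_{t+1}−Δȳ) = -128.1633
Denominator Σ(Δy_t−Δȳ)² = 178.8571
r_1(Δy) = -128.1633 / 178.8571 = -0.717

-0.717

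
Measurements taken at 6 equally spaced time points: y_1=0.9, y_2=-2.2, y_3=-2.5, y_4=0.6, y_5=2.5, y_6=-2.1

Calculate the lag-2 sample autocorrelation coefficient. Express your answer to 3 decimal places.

Mean ȳ = (0.9 − 2.2 − 2.5 + 0.6 + 2.5 − 2.1)/6 = -0.4667
Σ(y_t−ȳ)(y_{t+2}−ȳ) = (-2.7789) + (-1.8489) + (-6.0322) + (-1.7422) = -12.4022
Denominator Σ(y_t−ȳ)² = 21.6133
r_2 = -12.4022 / 21.6133 = -0.574

-0.574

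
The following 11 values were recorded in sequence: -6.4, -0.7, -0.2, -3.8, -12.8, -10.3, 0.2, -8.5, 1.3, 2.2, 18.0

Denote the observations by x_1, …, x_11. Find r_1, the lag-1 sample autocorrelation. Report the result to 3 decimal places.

Mean x̄ = (-6.4 − 0.7 − 0.2 − 3.8 − 12.8 − 10.3 + 0.2 − 8.5 + 1.3 + 2.2 + 18.0)/11 = -1.9091
Numerator Σ_{t=1}^{10}(x_t−x̄)(x_{t+1}−x̄) = 147.6290
Denominator Σ(x_t−x̄)² = 688.5891
r_1 = 147.6290 / 688.5891 = 0.214

0.214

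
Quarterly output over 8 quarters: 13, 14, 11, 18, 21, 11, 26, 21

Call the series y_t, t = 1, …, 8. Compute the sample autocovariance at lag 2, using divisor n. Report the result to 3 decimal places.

Mean ȳ = (13 + 14 + 11 + 18 + 21 + 11 + 26 + 21)/8 = 16.8750
Σ_{t=1}^{6}(y_t−ȳ)(y_{t+2}−ȳ) = 2.0938
γ_2 = 2.0938 / 8 = 0.262

0.262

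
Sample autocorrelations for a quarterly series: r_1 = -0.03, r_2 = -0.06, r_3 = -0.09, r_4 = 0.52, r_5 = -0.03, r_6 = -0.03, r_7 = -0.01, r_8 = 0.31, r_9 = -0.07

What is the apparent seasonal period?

4

The largest autocorrelation is r_4 = 0.52, with a weaker echo at lag 8 (0.31); the remaining lags stay at or below -0.01.
The dominant spike at lag 4 indicates a seasonal period of 4.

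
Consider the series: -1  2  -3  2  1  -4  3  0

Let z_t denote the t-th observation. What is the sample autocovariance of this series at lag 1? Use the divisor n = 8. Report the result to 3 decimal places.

-3.500

Mean z̄ = (-1 + 2 − 3 + 2 + 1 − 4 + 3 + 0)/8 = 0.0000
Σ_{t=1}^{7}(z_t−z̄)(z_{t+1}−z̄) = -28.0000
γ_1 = -28.0000 / 8 = -3.500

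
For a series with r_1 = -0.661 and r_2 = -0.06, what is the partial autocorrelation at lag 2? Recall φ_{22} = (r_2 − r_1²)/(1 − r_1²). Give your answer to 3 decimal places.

-0.883

φ_{22} = (r_2 − r_1²) / (1 − r_1²)
r_1² = (-0.661)² = 0.436921
Numerator = -0.06 − 0.4369 = -0.4969; denominator = 1 − 0.4369 = 0.5631
φ_{22} = -0.4969 / 0.5631 = -0.883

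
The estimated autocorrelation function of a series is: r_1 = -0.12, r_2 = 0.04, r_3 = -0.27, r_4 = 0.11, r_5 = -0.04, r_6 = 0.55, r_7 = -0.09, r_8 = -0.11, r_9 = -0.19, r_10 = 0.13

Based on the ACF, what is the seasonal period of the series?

The largest autocorrelation is r_6 = 0.55; the remaining lags stay at or below 0.13.
The dominant spike at lag 6 indicates a seasonal period of 6.

6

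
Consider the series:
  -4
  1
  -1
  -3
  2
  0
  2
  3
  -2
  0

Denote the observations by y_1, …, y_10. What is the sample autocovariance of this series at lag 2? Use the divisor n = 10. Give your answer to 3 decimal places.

-0.048

Mean ȳ = (-4 + 1 − 1 − 3 + 2 + 0 + 2 + 3 − 2 + 0)/10 = -0.2000
Σ_{t=1}^{8}(y_t−ȳ)(y_{t+2}−ȳ) = -0.4800
γ_2 = -0.4800 / 10 = -0.048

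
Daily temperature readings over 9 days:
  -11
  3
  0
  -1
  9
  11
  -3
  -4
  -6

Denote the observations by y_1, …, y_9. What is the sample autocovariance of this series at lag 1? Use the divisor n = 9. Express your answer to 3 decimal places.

7.032

Mean ȳ = (-11 + 3 + 0 − 1 + 9 + 11 − 3 − 4 − 6)/9 = -0.2222
Σ_{t=1}^{8}(y_t−ȳ)(y_{t+1}−ȳ) = 63.2840
γ_1 = 63.2840 / 9 = 7.032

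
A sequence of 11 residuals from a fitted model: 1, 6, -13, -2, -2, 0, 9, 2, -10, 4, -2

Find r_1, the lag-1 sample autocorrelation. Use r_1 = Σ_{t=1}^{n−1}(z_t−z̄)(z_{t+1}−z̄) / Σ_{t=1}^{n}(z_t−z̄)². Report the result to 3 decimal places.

Mean z̄ = (1 + 6 − 13 − 2 − 2 + 0 + 9 + 2 − 10 + 4 − 2)/11 = -0.6364
Numerator Σ_{t=1}^{10}(z_t−z̄)(z_{t+1}−z̄) = -96.2231
Denominator Σ(z_t−z̄)² = 414.5455
r_1 = -96.2231 / 414.5455 = -0.232

-0.232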